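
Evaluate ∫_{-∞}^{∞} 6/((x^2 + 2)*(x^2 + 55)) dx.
Let f(z) = 6/((z^2 + 2)*(z^2 + 55)). The denominator has no real zeros and deg Q - deg P = 4 ≥ 2, so the integral of f over the upper semicircle |z| = R tends to 0 as R → ∞. Closing the contour in the upper half-plane,
  ∫_{-∞}^{∞} f(x) dx = 2πi · Σ Res(f, z_k)  over the poles with Im z_k > 0.

Zeros of the denominator: z^2 + 2 = 0 gives z = ±sqrt(2)*I; z^2 + 55 = 0 gives z = ±sqrt(55)*I.
Upper half-plane: z = sqrt(2)*I, z = sqrt(55)*I (simple).

Each pole is a simple zero of Q(z) = z^4 + 57*z^2 + 110, so Res(f, z₀) = P(z₀)/Q'(z₀) with P(z) = 6, Q'(z) = 4*z^3 + 114*z:
  Res(f, sqrt(2)*I) = (6)/(106*sqrt(2)*I) = -3*sqrt(2)*I/106
  Res(f, sqrt(55)*I) = (6)/(-106*sqrt(55)*I) = 3*sqrt(55)*I/2915

Sum of residues: 3*I*(-55*sqrt(2) + 2*sqrt(55))/5830
∫_{-∞}^{∞} f(x) dx = 2πi · (3*I*(-55*sqrt(2) + 2*sqrt(55))/5830) = 3*pi*(-2*sqrt(55) + 55*sqrt(2))/2915

Final answer: 3*pi*(-2*sqrt(55) + 55*sqrt(2))/2915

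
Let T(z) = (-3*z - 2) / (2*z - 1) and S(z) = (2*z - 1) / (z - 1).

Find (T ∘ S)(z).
(T ∘ S)(z) = T(S(z)) = ((-3)*S(z) + (-2))/((2)*S(z) + (-1)). Multiply numerator and denominator by z - 1:
  numerator:   (-3)*(2*z - 1) + (-2)*(z - 1) = -8*z + 5
  denominator: (2)*(2*z - 1) + (-1)*(z - 1) = 3*z - 1
(T ∘ S)(z) = (-8*z + 5)/(3*z - 1)

Final answer: (-8*z + 5)/(3*z - 1)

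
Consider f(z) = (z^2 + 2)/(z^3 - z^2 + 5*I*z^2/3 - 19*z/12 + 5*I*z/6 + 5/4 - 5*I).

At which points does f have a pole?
{-3/2 + I/3, 1 - 2*I, 3/2}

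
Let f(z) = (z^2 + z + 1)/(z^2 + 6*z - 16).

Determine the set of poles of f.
The singularities of f are the zeros of the denominator. Factoring,
  z^2 + 6*z - 16 = (z + 8)*(z - 2)
so the candidates are z = -8, z = 2.

Check the numerator P(z) = z^2 + z + 1 at each one:
  P(-8) = 57 ≠ 0, so z = -8 is a (simple) pole.
  P(2) = 7 ≠ 0, so z = 2 is a (simple) pole.

Poles of f: {-8, 2}

Final answer: {-8, 2}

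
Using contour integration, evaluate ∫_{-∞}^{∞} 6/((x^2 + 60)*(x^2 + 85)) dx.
pi*(-6*sqrt(85) + 17*sqrt(15))/2125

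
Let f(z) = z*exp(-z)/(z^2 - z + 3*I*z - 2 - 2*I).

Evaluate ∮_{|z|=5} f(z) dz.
By the residue theorem, ∮_C f(z) dz = 2πi · (sum of the residues of f at the poles inside |z| = 5).

The denominator factors as (z + 2*I)*(z - 1 + I), so the singularities of f are simple poles at z = -2*I, z = 1 - I.
  |-2*I|² = 4 < 25 = 5², so this pole is inside the contour.
  |1 - I|² = 2 < 25 = 5², so this pole is inside the contour.

With P(z) = z*exp(-z) and Q(z) = z^2 - z + 3*I*z - 2 - 2*I, each pole is simple, so Res(f, z₀) = P(z₀)/Q'(z₀) with Q'(z) = 2*z - 1 + 3*I.
  Res(f, -2*I) = P(-2*I)/Q'(-2*I) = (-2*I*exp(2*I))/(-1 - I) = (1 + I)*exp(2*I)
  Res(f, 1 - I) = P(1 - I)/Q'(1 - I) = ((1 - I)*exp(-1 + I))/(1 + I) = -I*exp(-1 + I)

Sum of residues inside C: -I*exp(-1 + I) + (1 + I)*exp(2*I)
∮_C f(z) dz = 2πi · (-I*exp(-1 + I) + (1 + I)*exp(2*I)) = pi*(-2 + 2*I)*exp(2*I) + 2*pi*exp(-1 + I)

Final answer: pi*(-2 + 2*I)*exp(2*I) + 2*pi*exp(-1 + I)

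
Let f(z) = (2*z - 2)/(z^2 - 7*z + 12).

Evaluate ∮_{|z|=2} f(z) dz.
By the residue theorem, ∮_C f(z) dz = 2πi · (sum of the residues of f at the poles inside |z| = 2).

The denominator factors as (z - 3)*(z - 4), so the singularities of f are simple poles at z = 3, z = 4.
  |3|² = 9 > 4 = 2², so this pole is outside the contour.
  |4|² = 16 > 4 = 2², so this pole is outside the contour.

No pole lies inside the contour, so f is analytic on and inside C and the integral is 0 (Cauchy's theorem).

Final answer: 0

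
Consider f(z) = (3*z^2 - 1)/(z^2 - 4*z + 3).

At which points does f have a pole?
The singularities of f are the zeros of the denominator. Factoring,
  z^2 - 4*z + 3 = (z - 3)*(z - 1)
so the candidates are z = 3, z = 1.

Check the numerator P(z) = 3*z^2 - 1 at each one:
  P(3) = 26 ≠ 0, so z = 3 is a (simple) pole.
  P(1) = 2 ≠ 0, so z = 1 is a (simple) pole.

Poles of f: {1, 3}

Final answer: {1, 3}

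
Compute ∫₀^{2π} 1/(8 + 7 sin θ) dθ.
Call the integral J. The integrand is 2π-periodic and we integrate over a full period, so shifting θ does not change the value (θ → θ + π/2 turns sin θ into cos θ). Hence
  J = ∫₀^{2π} dθ/(8 + 7 cos θ).
Put z = e^{iθ}: then cos θ = (z + 1/z)/2, dθ = dz/(iz), and z runs once counterclockwise around |z| = 1:
  J = ∮_{|z|=1} 1/(8 + 7*(z + 1/z)/2) · dz/(iz) = (2/i) ∮_{|z|=1} dz/(7*z^2 + 16*z + 7).
The roots of 7*z^2 + 16*z + 7 are z = (-8 ± sqrt(8^2 - 7^2))/7, with sqrt(15) = sqrt(15); their product is 1, so only z₊ = -8/7 + sqrt(15)/7 lies inside the unit circle (z₋ = -8/7 - sqrt(15)/7 lies outside).
z₊ is a simple zero of q(z) = 7*z^2 + 16*z + 7, so Res(1/q, z₊) = 1/q'(z₊) with q'(z) = 14*z + 16; and q'(z₊) = 7*(z₊ - z₋) = 2*sqrt(15).
Therefore J = (2/i) · 2πi · 1/(2*sqrt(15)) = 2*pi/(sqrt(15)) = 2*sqrt(15)*pi/15

Final answer: 2*sqrt(15)*pi/15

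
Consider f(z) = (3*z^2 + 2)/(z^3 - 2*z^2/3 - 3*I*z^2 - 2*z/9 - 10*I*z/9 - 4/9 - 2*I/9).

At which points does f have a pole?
The singularities of f are the zeros of the denominator. Factoring,
  z^3 - 2*z^2/3 - 3*I*z^2 - 2*z/9 - 10*I*z/9 - 4/9 - 2*I/9 = (z + 1/3 + I/3)*(z - 1 - 3*I)*(z - I/3)
so the candidates are z = -1/3 - I/3, z = 1 + 3*I, z = I/3.

Check the numerator P(z) = 3*z^2 + 2 at each one:
  P(-1/3 - I/3) = 2 + 2*I/3 ≠ 0, so z = -1/3 - I/3 is a (simple) pole.
  P(1 + 3*I) = -22 + 18*I ≠ 0, so z = 1 + 3*I is a (simple) pole.
  P(I/3) = 5/3 ≠ 0, so z = I/3 is a (simple) pole.

Poles of f: {-1/3 - I/3, I/3, 1 + 3*I}

Final answer: {-1/3 - I/3, I/3, 1 + 3*I}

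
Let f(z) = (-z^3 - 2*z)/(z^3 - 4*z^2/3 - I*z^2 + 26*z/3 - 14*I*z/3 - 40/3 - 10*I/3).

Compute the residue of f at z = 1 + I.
Write f(z) = P(z)/Q(z) with P(z) = -z^3 - 2*z and Q(z) = z^3 - 4*z^2/3 - I*z^2 + 26*z/3 - 14*I*z/3 - 40/3 - 10*I/3.
The denominator factors as Q(z) = (z + 2/3 + 3*I)*(z - 1 - 3*I)*(z - 1 - I), so z = 1 + I is a simple zero of Q and P is analytic there; z = 1 + I is therefore a simple pole and
  Res(f, z₀) = P(z₀)/Q'(z₀).

Q'(z) = 3*z^2 - 8*z/3 - 2*I*z + 26/3 - 14*I/3, so Q'(1 + I) = 8 - 10*I/3.
P(1 + I) = -4*I.

Res(f, 1 + I) = (-4*I)/(8 - 10*I/3) = 30/169 - 72*I/169

Final answer: 30/169 - 72*I/169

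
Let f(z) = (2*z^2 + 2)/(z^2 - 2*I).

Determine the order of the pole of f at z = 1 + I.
Factor the denominator:
  z^2 - 2*I = (z - 1 - I)*(z + 1 + I)

The numerator P(z) = 2*z^2 + 2 has P(1 + I) = 2 + 4*I ≠ 0, so no factor of (z - 1 - I) cancels.
Near z = 1 + I we can therefore write f(z) = g(z)/(z - 1 - I) with g analytic at 1 + I and g(1 + I) ≠ 0 (g is the numerator divided by the remaining denominator factors).

Hence z = 1 + I is a pole of order 1.

Final answer: 1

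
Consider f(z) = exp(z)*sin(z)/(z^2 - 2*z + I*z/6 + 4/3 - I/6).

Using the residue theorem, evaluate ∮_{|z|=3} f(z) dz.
12*pi*exp(1 + I/2)*sin(1 + I/2)/7 - 12*pi*exp(1 - 2*I/3)*sin(1 - 2*I/3)/7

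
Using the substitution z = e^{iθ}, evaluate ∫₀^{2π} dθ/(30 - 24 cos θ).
Call the integral J. The integrand is 2π-periodic and we integrate over a full period, so shifting θ does not change the value (θ → θ + π flips the sign of the trig term). Hence
  J = ∫₀^{2π} dθ/(30 + 24 cos θ).
Put z = e^{iθ}: then cos θ = (z + 1/z)/2, dθ = dz/(iz), and z runs once counterclockwise around |z| = 1:
  J = ∮_{|z|=1} 1/(30 + 24*(z + 1/z)/2) · dz/(iz) = (2/i) ∮_{|z|=1} dz/(24*z^2 + 60*z + 24).
The roots of 24*z^2 + 60*z + 24 are z = (-30 ± sqrt(30^2 - 24^2))/24, with sqrt(324) = 18; their product is 1, so only z₊ = -1/2 lies inside the unit circle (z₋ = -2 lies outside).
z₊ is a simple zero of q(z) = 24*z^2 + 60*z + 24, so Res(1/q, z₊) = 1/q'(z₊) with q'(z) = 48*z + 60; and q'(z₊) = 24*(z₊ - z₋) = 36.
Therefore J = (2/i) · 2πi · 1/(36) = 2*pi/(18) = pi/9

Final answer: pi/9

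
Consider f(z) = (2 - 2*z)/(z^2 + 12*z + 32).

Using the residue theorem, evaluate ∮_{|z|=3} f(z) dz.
By the residue theorem, ∮_C f(z) dz = 2πi · (sum of the residues of f at the poles inside |z| = 3).

The denominator factors as (z + 4)*(z + 8), so the singularities of f are simple poles at z = -4, z = -8.
  |-4|² = 16 > 9 = 3², so this pole is outside the contour.
  |-8|² = 64 > 9 = 3², so this pole is outside the contour.

No pole lies inside the contour, so f is analytic on and inside C and the integral is 0 (Cauchy's theorem).

Final answer: 0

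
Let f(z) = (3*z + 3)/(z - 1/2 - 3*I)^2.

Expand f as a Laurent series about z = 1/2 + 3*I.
Put w = z - (1/2 + 3*I), i.e. z = w + 1/2 + 3*I. The denominator is w^2, so it suffices to rewrite the numerator in powers of w.

P(z) = 3*z + 3
P(w + 1/2 + 3*I) = 9/2 + 9*I + 3*w

Dividing each term by w^2:
  f = (9/2 + 9*I)/w^2 + 3/w

Substituting back w = z - 1/2 - 3*I:
  f(z) = (9/2 + 9*I)/(z - 1/2 - 3*I)^2 + 3/(z - 1/2 - 3*I)

The series is finite because the numerator is a polynomial; the negative powers form the principal part, and the coefficient of 1/(z - 1/2 - 3*I) gives Res(f, 1/2 + 3*I) = 3.

Final answer: (9/2 + 9*I)/(z - 1/2 - 3*I)^2 + 3/(z - 1/2 - 3*I)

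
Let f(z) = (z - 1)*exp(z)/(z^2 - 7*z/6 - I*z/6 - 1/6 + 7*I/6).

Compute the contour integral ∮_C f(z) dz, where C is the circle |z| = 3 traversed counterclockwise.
By the residue theorem, ∮_C f(z) dz = 2πi · (sum of the residues of f at the poles inside |z| = 3).

The denominator factors as (z + 1/3 - 2*I/3)*(z - 3/2 + I/2), so the singularities of f are simple poles at z = -1/3 + 2*I/3, z = 3/2 - I/2.
  |-1/3 + 2*I/3|² = 5/9 < 9 = 3², so this pole is inside the contour.
  |3/2 - I/2|² = 5/2 < 9 = 3², so this pole is inside the contour.

With P(z) = (z - 1)*exp(z) and Q(z) = z^2 - 7*z/6 - I*z/6 - 1/6 + 7*I/6, each pole is simple, so Res(f, z₀) = P(z₀)/Q'(z₀) with Q'(z) = 2*z - 7/6 - I/6.
  Res(f, -1/3 + 2*I/3) = P(-1/3 + 2*I/3)/Q'(-1/3 + 2*I/3) = ((-4/3 + 2*I/3)*exp(-1/3 + 2*I/3))/(-11/6 + 7*I/6) = (58/85 + 6*I/85)*exp(-1/3 + 2*I/3)
  Res(f, 3/2 - I/2) = P(3/2 - I/2)/Q'(3/2 - I/2) = ((1/2 - I/2)*exp(3/2 - I/2))/(11/6 - 7*I/6) = (27/85 - 6*I/85)*exp(3/2 - I/2)

Sum of residues inside C: (27/85 - 6*I/85)*exp(3/2 - I/2) + (58/85 + 6*I/85)*exp(-1/3 + 2*I/3)
∮_C f(z) dz = 2πi · ((27/85 - 6*I/85)*exp(3/2 - I/2) + (58/85 + 6*I/85)*exp(-1/3 + 2*I/3)) = pi*(-12/85 + 116*I/85)*exp(-1/3 + 2*I/3) + pi*(12/85 + 54*I/85)*exp(3/2 - I/2)

Final answer: pi*(-12/85 + 116*I/85)*exp(-1/3 + 2*I/3) + pi*(12/85 + 54*I/85)*exp(3/2 - I/2)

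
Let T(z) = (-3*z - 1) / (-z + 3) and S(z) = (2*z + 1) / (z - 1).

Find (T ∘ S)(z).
(-7*z - 2)/(z - 4)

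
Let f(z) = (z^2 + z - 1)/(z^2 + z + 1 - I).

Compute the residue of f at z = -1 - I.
Write f(z) = P(z)/Q(z) with P(z) = z^2 + z - 1 and Q(z) = z^2 + z + 1 - I.
The denominator factors as Q(z) = (z + 1 + I)*(z - I), so z = -1 - I is a simple zero of Q and P is analytic there; z = -1 - I is therefore a simple pole and
  Res(f, z₀) = P(z₀)/Q'(z₀).

Q'(z) = 2*z + 1, so Q'(-1 - I) = -1 - 2*I.
P(-1 - I) = -2 + I.

Res(f, -1 - I) = (-2 + I)/(-1 - 2*I) = -I

Final answer: -I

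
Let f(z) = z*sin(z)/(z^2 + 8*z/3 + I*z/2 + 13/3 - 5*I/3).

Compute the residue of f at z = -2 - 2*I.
Write f(z) = P(z)/Q(z) with P(z) = z*sin(z) and Q(z) = z^2 + 8*z/3 + I*z/2 + 13/3 - 5*I/3.
The denominator factors as Q(z) = (z + 2 + 2*I)*(z + 2/3 - 3*I/2), so z = -2 - 2*I is a simple zero of Q and P is analytic there; z = -2 - 2*I is therefore a simple pole and
  Res(f, z₀) = P(z₀)/Q'(z₀).

Q'(z) = 2*z + 8/3 + I/2, so Q'(-2 - 2*I) = -4/3 - 7*I/2.
P(-2 - 2*I) = (2 + 2*I)*sin(2 + 2*I).

Res(f, -2 - 2*I) = ((2 + 2*I)*sin(2 + 2*I))/(-4/3 - 7*I/2) = (-348/505 + 156*I/505)*sin(2 + 2*I)

Final answer: (-348/505 + 156*I/505)*sin(2 + 2*I)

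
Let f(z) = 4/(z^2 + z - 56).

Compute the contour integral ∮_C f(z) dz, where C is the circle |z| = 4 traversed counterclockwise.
By the residue theorem, ∮_C f(z) dz = 2πi · (sum of the residues of f at the poles inside |z| = 4).

The denominator factors as (z + 8)*(z - 7), so the singularities of f are simple poles at z = -8, z = 7.
  |-8|² = 64 > 16 = 4², so this pole is outside the contour.
  |7|² = 49 > 16 = 4², so this pole is outside the contour.

No pole lies inside the contour, so f is analytic on and inside C and the integral is 0 (Cauchy's theorem).

Final answer: 0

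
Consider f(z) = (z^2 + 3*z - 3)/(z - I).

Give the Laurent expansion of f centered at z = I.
(-4 + 3*I)/(z - I) + 3 + 2*I + (z - I)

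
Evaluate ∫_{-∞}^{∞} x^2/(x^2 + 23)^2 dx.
Let f(z) = z^2/(z^2 + 23)^2. The denominator has no real zeros and deg Q - deg P = 2 ≥ 2, so the integral of f over the upper semicircle |z| = R tends to 0 as R → ∞. Closing the contour in the upper half-plane,
  ∫_{-∞}^{∞} f(x) dx = 2πi · Σ Res(f, z_k)  over the poles with Im z_k > 0.

Zeros of the denominator: z^2 + 23 = 0 gives z = ±sqrt(23)*I.
Upper half-plane: z = sqrt(23)*I (a pole of order 2).

Write f(z) = g(z)/(z - sqrt(23)*I)^2 with g(z) = z^2/(z + sqrt(23)*I)^2. For a double pole, Res(f, z₀) = g'(z₀):
  g'(z) = 2*sqrt(23)*I*z/(z + sqrt(23)*I)^3
  Res(f, sqrt(23)*I) = g'(sqrt(23)*I) = -sqrt(23)*I/92

∫_{-∞}^{∞} f(x) dx = 2πi · (-sqrt(23)*I/92) = sqrt(23)*pi/46

Final answer: sqrt(23)*pi/46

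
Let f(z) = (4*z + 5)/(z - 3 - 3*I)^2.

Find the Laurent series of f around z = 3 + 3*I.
Put w = z - (3 + 3*I), i.e. z = w + 3 + 3*I. The denominator is w^2, so it suffices to rewrite the numerator in powers of w.

P(z) = 4*z + 5
P(w + 3 + 3*I) = 17 + 12*I + 4*w

Dividing each term by w^2:
  f = (17 + 12*I)/w^2 + 4/w

Substituting back w = z - 3 - 3*I:
  f(z) = (17 + 12*I)/(z - 3 - 3*I)^2 + 4/(z - 3 - 3*I)

The series is finite because the numerator is a polynomial; the negative powers form the principal part, and the coefficient of 1/(z - 3 - 3*I) gives Res(f, 3 + 3*I) = 4.

Final answer: (17 + 12*I)/(z - 3 - 3*I)^2 + 4/(z - 3 - 3*I)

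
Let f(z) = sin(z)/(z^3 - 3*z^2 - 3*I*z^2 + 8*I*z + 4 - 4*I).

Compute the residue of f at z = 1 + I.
Write f(z) = P(z)/Q(z) with P(z) = sin(z) and Q(z) = z^3 - 3*z^2 - 3*I*z^2 + 8*I*z + 4 - 4*I.
The denominator factors as Q(z) = (z - 2*I)*(z - 1 - I)*(z - 2), so z = 1 + I is a simple zero of Q and P is analytic there; z = 1 + I is therefore a simple pole and
  Res(f, z₀) = P(z₀)/Q'(z₀).

Q'(z) = 3*z^2 - 6*z - 6*I*z + 8*I, so Q'(1 + I) = 2*I.
P(1 + I) = sin(1 + I).

Res(f, 1 + I) = (sin(1 + I))/(2*I) = -I*sin(1 + I)/2

Final answer: -I*sin(1 + I)/2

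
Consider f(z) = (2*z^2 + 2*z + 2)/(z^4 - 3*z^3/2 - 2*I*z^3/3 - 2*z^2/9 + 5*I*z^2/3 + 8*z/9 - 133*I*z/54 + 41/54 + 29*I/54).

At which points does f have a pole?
The singularities of f are the zeros of the denominator. Factoring,
  z^4 - 3*z^3/2 - 2*I*z^3/3 - 2*z^2/9 + 5*I*z^2/3 + 8*z/9 - 133*I*z/54 + 41/54 + 29*I/54 = (z + I/3)*(z - 1 + 2*I/3)*(z + 1 - I)*(z - 3/2 - 2*I/3)
so the candidates are z = -I/3, z = 1 - 2*I/3, z = -1 + I, z = 3/2 + 2*I/3.

Check the numerator P(z) = 2*z^2 + 2*z + 2 at each one:
  P(-I/3) = 16/9 - 2*I/3 ≠ 0, so z = -I/3 is a (simple) pole.
  P(1 - 2*I/3) = 46/9 - 4*I ≠ 0, so z = 1 - 2*I/3 is a (simple) pole.
  P(-1 + I) = -2*I ≠ 0, so z = -1 + I is a (simple) pole.
  P(3/2 + 2*I/3) = 155/18 + 16*I/3 ≠ 0, so z = 3/2 + 2*I/3 is a (simple) pole.

Poles of f: {-1 + I, -I/3, 1 - 2*I/3, 3/2 + 2*I/3}

Final answer: {-1 + I, -I/3, 1 - 2*I/3, 3/2 + 2*I/3}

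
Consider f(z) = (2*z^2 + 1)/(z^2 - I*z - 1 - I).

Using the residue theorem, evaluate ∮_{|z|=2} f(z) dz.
By the residue theorem, ∮_C f(z) dz = 2πi · (sum of the residues of f at the poles inside |z| = 2).

The denominator factors as (z + 1)*(z - 1 - I), so the singularities of f are simple poles at z = -1, z = 1 + I.
  |-1|² = 1 < 4 = 2², so this pole is inside the contour.
  |1 + I|² = 2 < 4 = 2², so this pole is inside the contour.

With P(z) = 2*z^2 + 1 and Q(z) = z^2 - I*z - 1 - I, each pole is simple, so Res(f, z₀) = P(z₀)/Q'(z₀) with Q'(z) = 2*z - I.
  Res(f, -1) = P(-1)/Q'(-1) = (3)/(-2 - I) = -6/5 + 3*I/5
  Res(f, 1 + I) = P(1 + I)/Q'(1 + I) = (1 + 4*I)/(2 + I) = 6/5 + 7*I/5

Sum of residues inside C: 2*I
∮_C f(z) dz = 2πi · (2*I) = -4*pi

Final answer: -4*pi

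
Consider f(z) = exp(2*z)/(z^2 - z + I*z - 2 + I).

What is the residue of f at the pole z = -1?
Write f(z) = P(z)/Q(z) with P(z) = exp(2*z) and Q(z) = z^2 - z + I*z - 2 + I.
The denominator factors as Q(z) = (z - 2 + I)*(z + 1), so z = -1 is a simple zero of Q and P is analytic there; z = -1 is therefore a simple pole and
  Res(f, z₀) = P(z₀)/Q'(z₀).

Q'(z) = 2*z - 1 + I, so Q'(-1) = -3 + I.
P(-1) = exp(-2).

Res(f, -1) = (exp(-2))/(-3 + I) = (-3/10 - I/10)*exp(-2)

Final answer: (-3/10 - I/10)*exp(-2)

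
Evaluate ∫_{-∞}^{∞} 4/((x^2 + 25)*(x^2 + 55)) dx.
2*pi*(11 - sqrt(55))/825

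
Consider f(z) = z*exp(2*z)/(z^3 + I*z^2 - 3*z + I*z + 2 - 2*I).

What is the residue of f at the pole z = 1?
Write f(z) = P(z)/Q(z) with P(z) = z*exp(2*z) and Q(z) = z^3 + I*z^2 - 3*z + I*z + 2 - 2*I.
The denominator factors as Q(z) = (z + 2)*(z - 1 + I)*(z - 1), so z = 1 is a simple zero of Q and P is analytic there; z = 1 is therefore a simple pole and
  Res(f, z₀) = P(z₀)/Q'(z₀).

Q'(z) = 3*z^2 + 2*I*z - 3 + I, so Q'(1) = 3*I.
P(1) = exp(2).

Res(f, 1) = (exp(2))/(3*I) = -I*exp(2)/3

Final answer: -I*exp(2)/3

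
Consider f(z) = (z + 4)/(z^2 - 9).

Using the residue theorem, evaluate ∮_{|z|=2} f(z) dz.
By the residue theorem, ∮_C f(z) dz = 2πi · (sum of the residues of f at the poles inside |z| = 2).

The denominator factors as (z - 3)*(z + 3), so the singularities of f are simple poles at z = 3, z = -3.
  |3|² = 9 > 4 = 2², so this pole is outside the contour.
  |-3|² = 9 > 4 = 2², so this pole is outside the contour.

No pole lies inside the contour, so f is analytic on and inside C and the integral is 0 (Cauchy's theorem).

Final answer: 0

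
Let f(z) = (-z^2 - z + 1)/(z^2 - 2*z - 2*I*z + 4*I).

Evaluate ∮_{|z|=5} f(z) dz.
pi*(4 - 6*I)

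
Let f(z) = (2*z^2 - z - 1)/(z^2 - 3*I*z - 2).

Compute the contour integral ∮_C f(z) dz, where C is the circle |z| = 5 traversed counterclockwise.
pi*(-12 - 2*I)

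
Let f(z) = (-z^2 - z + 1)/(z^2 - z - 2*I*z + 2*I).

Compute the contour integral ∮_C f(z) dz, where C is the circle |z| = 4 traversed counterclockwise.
By the residue theorem, ∮_C f(z) dz = 2πi · (sum of the residues of f at the poles inside |z| = 4).

The denominator factors as (z - 1)*(z - 2*I), so the singularities of f are simple poles at z = 1, z = 2*I.
  |1|² = 1 < 16 = 4², so this pole is inside the contour.
  |2*I|² = 4 < 16 = 4², so this pole is inside the contour.

With P(z) = -z^2 - z + 1 and Q(z) = z^2 - z - 2*I*z + 2*I, each pole is simple, so Res(f, z₀) = P(z₀)/Q'(z₀) with Q'(z) = 2*z - 1 - 2*I.
  Res(f, 1) = P(1)/Q'(1) = (-1)/(1 - 2*I) = -1/5 - 2*I/5
  Res(f, 2*I) = P(2*I)/Q'(2*I) = (5 - 2*I)/(-1 + 2*I) = -9/5 - 8*I/5

Sum of residues inside C: -2 - 2*I
∮_C f(z) dz = 2πi · (-2 - 2*I) = pi*(4 - 4*I)

Final answer: pi*(4 - 4*I)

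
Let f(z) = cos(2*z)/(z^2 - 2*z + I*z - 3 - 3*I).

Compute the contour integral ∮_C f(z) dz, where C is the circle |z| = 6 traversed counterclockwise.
By the residue theorem, ∮_C f(z) dz = 2πi · (sum of the residues of f at the poles inside |z| = 6).

The denominator factors as (z + 1 + I)*(z - 3), so the singularities of f are simple poles at z = -1 - I, z = 3.
  |-1 - I|² = 2 < 36 = 6², so this pole is inside the contour.
  |3|² = 9 < 36 = 6², so this pole is inside the contour.

With P(z) = cos(2*z) and Q(z) = z^2 - 2*z + I*z - 3 - 3*I, each pole is simple, so Res(f, z₀) = P(z₀)/Q'(z₀) with Q'(z) = 2*z - 2 + I.
  Res(f, -1 - I) = P(-1 - I)/Q'(-1 - I) = (cos(2 + 2*I))/(-4 - I) = (-4/17 + I/17)*cos(2 + 2*I)
  Res(f, 3) = P(3)/Q'(3) = (cos(6))/(4 + I) = (4/17 - I/17)*cos(6)

Sum of residues inside C: (4/17 - I/17)*cos(6) + (-4/17 + I/17)*cos(2 + 2*I)
∮_C f(z) dz = 2πi · ((4/17 - I/17)*cos(6) + (-4/17 + I/17)*cos(2 + 2*I)) = pi*(2/17 + 8*I/17)*cos(6) + pi*(-2/17 - 8*I/17)*cos(2 + 2*I)

Final answer: pi*(2/17 + 8*I/17)*cos(6) + pi*(-2/17 - 8*I/17)*cos(2 + 2*I)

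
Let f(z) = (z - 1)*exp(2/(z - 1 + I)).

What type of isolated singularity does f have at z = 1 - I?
Let u = z - 1 + I. Then
  e^(2/u) = Σ_{k≥0} (2)^k/(k!·u^k) = 1 + 2/u + 2/u^2 + 4/(3*u^3) + ...
which has infinitely many negative powers of u, so exp(2/(z - 1 + I)) has an essential singularity at z = 1 - I.
The extra factor z - 1 is a nonzero polynomial; if the product had at most a pole at z = 1 - I, dividing by that polynomial would leave exp(2/(z - 1 + I)) with at most a pole too — contradiction. (Equivalently, the product's Laurent series still has infinitely many negative powers.)
So the singularity is essential.

Final answer: essential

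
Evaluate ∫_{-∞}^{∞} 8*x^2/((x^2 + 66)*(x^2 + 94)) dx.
Let f(z) = 8*z^2/((z^2 + 66)*(z^2 + 94)). The denominator has no real zeros and deg Q - deg P = 2 ≥ 2, so the integral of f over the upper semicircle |z| = R tends to 0 as R → ∞. Closing the contour in the upper half-plane,
  ∫_{-∞}^{∞} f(x) dx = 2πi · Σ Res(f, z_k)  over the poles with Im z_k > 0.

Zeros of the denominator: z^2 + 94 = 0 gives z = ±sqrt(94)*I; z^2 + 66 = 0 gives z = ±sqrt(66)*I.
Upper half-plane: z = sqrt(66)*I, z = sqrt(94)*I (simple).

Each pole is a simple zero of Q(z) = z^4 + 160*z^2 + 6204, so Res(f, z₀) = P(z₀)/Q'(z₀) with P(z) = 8*z^2, Q'(z) = 4*z^3 + 320*z:
  Res(f, sqrt(66)*I) = (-528)/(56*sqrt(66)*I) = sqrt(66)*I/7
  Res(f, sqrt(94)*I) = (-752)/(-56*sqrt(94)*I) = -sqrt(94)*I/7

Sum of residues: I*(-sqrt(94) + sqrt(66))/7
∫_{-∞}^{∞} f(x) dx = 2πi · (I*(-sqrt(94) + sqrt(66))/7) = 2*pi*(-sqrt(66) + sqrt(94))/7

Final answer: 2*pi*(-sqrt(66) + sqrt(94))/7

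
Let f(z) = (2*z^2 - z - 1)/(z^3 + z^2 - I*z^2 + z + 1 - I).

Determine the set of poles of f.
The singularities of f are the zeros of the denominator. Factoring,
  z^3 + z^2 - I*z^2 + z + 1 - I = (z - I)*(z + 1 - I)*(z + I)
so the candidates are z = I, z = -1 + I, z = -I.

Check the numerator P(z) = 2*z^2 - z - 1 at each one:
  P(I) = -3 - I ≠ 0, so z = I is a (simple) pole.
  P(-1 + I) = -5*I ≠ 0, so z = -1 + I is a (simple) pole.
  P(-I) = -3 + I ≠ 0, so z = -I is a (simple) pole.

Poles of f: {-1 + I, -I, I}

Final answer: {-1 + I, -I, I}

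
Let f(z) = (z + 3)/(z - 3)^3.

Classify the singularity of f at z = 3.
pole of order 3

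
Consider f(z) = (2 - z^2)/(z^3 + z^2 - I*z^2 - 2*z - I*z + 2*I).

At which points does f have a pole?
{-2, I, 1}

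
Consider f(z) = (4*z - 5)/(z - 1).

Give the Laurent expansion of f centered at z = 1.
Put w = z - (1), i.e. z = w + 1. The denominator is w, so it suffices to rewrite the numerator in powers of w.

P(z) = 4*z - 5
P(w + 1) = -1 + 4*w

Dividing each term by w:
  f = -1/w + 4

Substituting back w = z - 1:
  f(z) = -1/(z - 1) + 4

The series is finite because the numerator is a polynomial; the negative powers form the principal part, and the coefficient of 1/(z - 1) gives Res(f, 1) = -1.

Final answer: -1/(z - 1) + 4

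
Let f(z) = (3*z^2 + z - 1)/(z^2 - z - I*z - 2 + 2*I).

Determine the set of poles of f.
The singularities of f are the zeros of the denominator. Factoring,
  z^2 - z - I*z - 2 + 2*I = (z - 2)*(z + 1 - I)
so the candidates are z = 2, z = -1 + I.

Check the numerator P(z) = 3*z^2 + z - 1 at each one:
  P(2) = 13 ≠ 0, so z = 2 is a (simple) pole.
  P(-1 + I) = -2 - 5*I ≠ 0, so z = -1 + I is a (simple) pole.

Poles of f: {-1 + I, 2}

Final answer: {-1 + I, 2}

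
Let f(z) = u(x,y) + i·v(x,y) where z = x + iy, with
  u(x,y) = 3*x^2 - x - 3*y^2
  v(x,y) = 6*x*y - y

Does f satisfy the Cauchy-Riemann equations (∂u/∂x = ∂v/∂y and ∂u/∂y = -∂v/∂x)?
∂u/∂x = 6*x - 1
∂v/∂y = 6*x - 1
∂u/∂y = -6*y
∂v/∂x = 6*y
∂u/∂x = ∂v/∂y and ∂u/∂y = -∂v/∂x hold identically; f is analytic.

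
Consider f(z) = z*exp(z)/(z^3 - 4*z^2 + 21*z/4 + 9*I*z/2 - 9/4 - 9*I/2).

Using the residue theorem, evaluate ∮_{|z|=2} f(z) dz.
By the residue theorem, ∮_C f(z) dz = 2πi · (sum of the residues of f at the poles inside |z| = 2).

The denominator factors as (z - 3*I/2)*(z - 1)*(z - 3 + 3*I/2), so the singularities of f are simple poles at z = 3*I/2, z = 1, z = 3 - 3*I/2.
  |3*I/2|² = 9/4 < 4 = 2², so this pole is inside the contour.
  |1|² = 1 < 4 = 2², so this pole is inside the contour.
  |3 - 3*I/2|² = 45/4 > 4 = 2², so this pole is outside the contour.

With P(z) = z*exp(z) and Q(z) = z^3 - 4*z^2 + 21*z/4 + 9*I*z/2 - 9/4 - 9*I/2, each pole is simple, so Res(f, z₀) = P(z₀)/Q'(z₀) with Q'(z) = 3*z^2 - 8*z + 21/4 + 9*I/2.
  Res(f, 3*I/2) = P(3*I/2)/Q'(3*I/2) = (3*I*exp(3*I/2)/2)/(-3/2 - 15*I/2) = (-5/26 - I/26)*exp(3*I/2)
  Res(f, 1) = P(1)/Q'(1) = (exp(1))/(1/4 + 9*I/2) = exp(1)*(4/325 - 72*I/325)

Sum of residues inside C: exp(1)*(4/325 - 72*I/325) + (-5/26 - I/26)*exp(3*I/2)
∮_C f(z) dz = 2πi · (exp(1)*(4/325 - 72*I/325) + (-5/26 - I/26)*exp(3*I/2)) = pi*(1/13 - 5*I/13)*exp(3*I/2) + exp(1)*pi*(144/325 + 8*I/325)

Final answer: pi*(1/13 - 5*I/13)*exp(3*I/2) + exp(1)*pi*(144/325 + 8*I/325)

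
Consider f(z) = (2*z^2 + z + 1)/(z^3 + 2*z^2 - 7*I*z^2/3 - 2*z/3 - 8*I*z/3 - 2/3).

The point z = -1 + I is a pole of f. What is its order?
Factor the denominator:
  z^3 + 2*z^2 - 7*I*z^2/3 - 2*z/3 - 8*I*z/3 - 2/3 = (z + 1 - I)^2*(z - I/3)

The numerator P(z) = 2*z^2 + z + 1 has P(-1 + I) = -3*I ≠ 0, so no factor of (z + 1 - I) cancels.
Near z = -1 + I we can therefore write f(z) = g(z)/(z + 1 - I)^2 with g analytic at -1 + I and g(-1 + I) ≠ 0 (g is the numerator divided by the remaining denominator factors).

Hence z = -1 + I is a pole of order 2.

Final answer: 2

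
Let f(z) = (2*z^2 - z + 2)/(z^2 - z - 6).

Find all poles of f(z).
The singularities of f are the zeros of the denominator. Factoring,
  z^2 - z - 6 = (z + 2)*(z - 3)
so the candidates are z = -2, z = 3.

Check the numerator P(z) = 2*z^2 - z + 2 at each one:
  P(-2) = 12 ≠ 0, so z = -2 is a (simple) pole.
  P(3) = 17 ≠ 0, so z = 3 is a (simple) pole.

Poles of f: {-2, 3}

Final answer: {-2, 3}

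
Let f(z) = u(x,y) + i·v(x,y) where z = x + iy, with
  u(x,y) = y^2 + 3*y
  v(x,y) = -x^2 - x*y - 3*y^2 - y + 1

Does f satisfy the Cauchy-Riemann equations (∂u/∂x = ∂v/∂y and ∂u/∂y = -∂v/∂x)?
∂u/∂x = 0
∂v/∂y = -x - 6*y - 1
∂u/∂y = 2*y + 3
∂v/∂x = -2*x - y
∂u/∂x ≠ ∂v/∂y and ∂u/∂y ≠ -∂v/∂x; the Cauchy-Riemann equations are not satisfied, so f is not analytic.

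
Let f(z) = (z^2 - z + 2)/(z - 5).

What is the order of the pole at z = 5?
Factor the denominator:
  z - 5 = (z - 5)

The numerator P(z) = z^2 - z + 2 has P(5) = 22 ≠ 0, so no factor of (z - 5) cancels.
Near z = 5 we can therefore write f(z) = g(z)/(z - 5) with g analytic at 5 and g(5) ≠ 0 (g is just the numerator).

Hence z = 5 is a pole of order 1.

Final answer: 1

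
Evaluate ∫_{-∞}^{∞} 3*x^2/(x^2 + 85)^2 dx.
Let f(z) = 3*z^2/(z^2 + 85)^2. The denominator has no real zeros and deg Q - deg P = 2 ≥ 2, so the integral of f over the upper semicircle |z| = R tends to 0 as R → ∞. Closing the contour in the upper half-plane,
  ∫_{-∞}^{∞} f(x) dx = 2πi · Σ Res(f, z_k)  over the poles with Im z_k > 0.

Zeros of the denominator: z^2 + 85 = 0 gives z = ±sqrt(85)*I.
Upper half-plane: z = sqrt(85)*I (a pole of order 2).

Write f(z) = g(z)/(z - sqrt(85)*I)^2 with g(z) = 3*z^2/(z + sqrt(85)*I)^2. For a double pole, Res(f, z₀) = g'(z₀):
  g'(z) = 6*sqrt(85)*I*z/(z + sqrt(85)*I)^3
  Res(f, sqrt(85)*I) = g'(sqrt(85)*I) = -3*sqrt(85)*I/340

∫_{-∞}^{∞} f(x) dx = 2πi · (-3*sqrt(85)*I/340) = 3*sqrt(85)*pi/170

Final answer: 3*sqrt(85)*pi/170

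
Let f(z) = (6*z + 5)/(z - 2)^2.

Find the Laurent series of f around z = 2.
Put w = z - (2), i.e. z = w + 2. The denominator is w^2, so it suffices to rewrite the numerator in powers of w.

P(z) = 6*z + 5
P(w + 2) = 17 + 6*w

Dividing each term by w^2:
  f = 17/w^2 + 6/w

Substituting back w = z - 2:
  f(z) = 17/(z - 2)^2 + 6/(z - 2)

The series is finite because the numerator is a polynomial; the negative powers form the principal part, and the coefficient of 1/(z - 2) gives Res(f, 2) = 6.

Final answer: 17/(z - 2)^2 + 6/(z - 2)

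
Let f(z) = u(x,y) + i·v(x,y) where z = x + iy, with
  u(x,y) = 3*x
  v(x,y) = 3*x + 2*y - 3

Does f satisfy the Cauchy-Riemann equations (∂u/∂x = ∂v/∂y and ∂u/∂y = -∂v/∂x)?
∂u/∂x = 3
∂v/∂y = 2
∂u/∂y = 0
∂v/∂x = 3
∂u/∂x ≠ ∂v/∂y and ∂u/∂y ≠ -∂v/∂x; the Cauchy-Riemann equations are not satisfied, so f is not analytic.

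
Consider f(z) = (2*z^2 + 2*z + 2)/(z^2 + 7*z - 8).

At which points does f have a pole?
{-8, 1}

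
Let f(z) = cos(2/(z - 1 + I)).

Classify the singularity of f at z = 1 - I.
Let u = z - 1 + I. Then
  cos(2/u) = Σ_{k≥0} (-1)^k (2)^(2k)/((2k)!·u^(2k)) = 1 - 2/u^2 + 2/(3*u^4) + ...
which has infinitely many negative powers of u, so cos(2/(z - 1 + I)) has an essential singularity at z = 1 - I.
So the singularity is essential.

Final answer: essential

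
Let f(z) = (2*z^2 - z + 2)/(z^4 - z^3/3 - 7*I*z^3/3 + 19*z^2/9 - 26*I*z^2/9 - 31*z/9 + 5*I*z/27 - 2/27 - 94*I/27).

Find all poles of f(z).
The singularities of f are the zeros of the denominator. Factoring,
  z^4 - z^3/3 - 7*I*z^3/3 + 19*z^2/9 - 26*I*z^2/9 - 31*z/9 + 5*I*z/27 - 2/27 - 94*I/27 = (z + 2*I/3)*(z - 2/3 - 3*I)*(z + 1 + I)*(z - 2/3 - I)
so the candidates are z = -2*I/3, z = 2/3 + 3*I, z = -1 - I, z = 2/3 + I.

Check the numerator P(z) = 2*z^2 - z + 2 at each one:
  P(-2*I/3) = 10/9 + 2*I/3 ≠ 0, so z = -2*I/3 is a (simple) pole.
  P(2/3 + 3*I) = -142/9 + 5*I ≠ 0, so z = 2/3 + 3*I is a (simple) pole.
  P(-1 - I) = 3 + 5*I ≠ 0, so z = -1 - I is a (simple) pole.
  P(2/3 + I) = 2/9 + 5*I/3 ≠ 0, so z = 2/3 + I is a (simple) pole.

Poles of f: {-1 - I, -2*I/3, 2/3 + I, 2/3 + 3*I}

Final answer: {-1 - I, -2*I/3, 2/3 + I, 2/3 + 3*I}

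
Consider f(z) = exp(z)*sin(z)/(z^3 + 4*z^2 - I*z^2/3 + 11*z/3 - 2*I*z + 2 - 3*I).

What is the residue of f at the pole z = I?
(27/170 + 3*I/85)*exp(I)*sinh(1)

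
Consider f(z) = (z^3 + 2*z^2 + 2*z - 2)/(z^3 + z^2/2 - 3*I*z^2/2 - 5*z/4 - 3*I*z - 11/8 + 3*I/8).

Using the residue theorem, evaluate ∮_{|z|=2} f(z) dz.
By the residue theorem, ∮_C f(z) dz = 2πi · (sum of the residues of f at the poles inside |z| = 2).

The denominator factors as (z - I/2)*(z + 3/2 + I/2)*(z - 1 - 3*I/2), so the singularities of f are simple poles at z = I/2, z = -3/2 - I/2, z = 1 + 3*I/2.
  |I/2|² = 1/4 < 4 = 2², so this pole is inside the contour.
  |-3/2 - I/2|² = 5/2 < 4 = 2², so this pole is inside the contour.
  |1 + 3*I/2|² = 13/4 < 4 = 2², so this pole is inside the contour.

With P(z) = z^3 + 2*z^2 + 2*z - 2 and Q(z) = z^3 + z^2/2 - 3*I*z^2/2 - 5*z/4 - 3*I*z - 11/8 + 3*I/8, each pole is simple, so Res(f, z₀) = P(z₀)/Q'(z₀) with Q'(z) = 3*z^2 + z - 3*I*z - 5/4 - 3*I.
  Res(f, I/2) = P(I/2)/Q'(I/2) = (-5/2 + 7*I/8)/(-1/2 - 5*I/2) = -15/104 - 107*I/104
  Res(f, -3/2 - I/2) = P(-3/2 - I/2)/Q'(-3/2 - I/2) = (-13/4 - 5*I/4)/(7/4 + 11*I/2) = -201/533 + 251*I/533
  Res(f, 1 + 3*I/2) = P(1 + 3*I/2)/Q'(1 + 3*I/2) = (-33/4 + 81*I/8)/(1/2 + 9*I/2) = 663/328 + 675*I/328

Sum of residues inside C: 3/2 + 3*I/2
∮_C f(z) dz = 2πi · (3/2 + 3*I/2) = pi*(-3 + 3*I)

Final answer: pi*(-3 + 3*I)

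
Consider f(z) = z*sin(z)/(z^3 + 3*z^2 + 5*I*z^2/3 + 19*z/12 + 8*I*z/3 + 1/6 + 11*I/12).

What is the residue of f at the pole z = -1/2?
(-3/13 - 9*I/26)*sin(1/2)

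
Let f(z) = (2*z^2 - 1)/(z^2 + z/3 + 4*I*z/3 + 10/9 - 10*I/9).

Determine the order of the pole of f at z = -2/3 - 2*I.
Factor the denominator:
  z^2 + z/3 + 4*I*z/3 + 10/9 - 10*I/9 = (z + 2/3 + 2*I)*(z - 1/3 - 2*I/3)

The numerator P(z) = 2*z^2 - 1 has P(-2/3 - 2*I) = -73/9 + 16*I/3 ≠ 0, so no factor of (z + 2/3 + 2*I) cancels.
Near z = -2/3 - 2*I we can therefore write f(z) = g(z)/(z + 2/3 + 2*I) with g analytic at -2/3 - 2*I and g(-2/3 - 2*I) ≠ 0 (g is the numerator divided by the remaining denominator factors).

Hence z = -2/3 - 2*I is a pole of order 1.

Final answer: 1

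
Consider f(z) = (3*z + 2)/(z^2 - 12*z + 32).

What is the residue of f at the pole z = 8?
Write f(z) = P(z)/Q(z) with P(z) = 3*z + 2 and Q(z) = z^2 - 12*z + 32.
The denominator factors as Q(z) = (z - 4)*(z - 8), so z = 8 is a simple zero of Q and P is analytic there; z = 8 is therefore a simple pole and
  Res(f, z₀) = P(z₀)/Q'(z₀).

Q'(z) = 2*z - 12, so Q'(8) = 4.
P(8) = 26.

Res(f, 8) = (26)/(4) = 13/2

Final answer: 13/2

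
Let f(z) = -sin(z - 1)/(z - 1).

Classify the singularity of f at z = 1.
Let u = z - 1. The argument of sin is z - 1 = u, so
  f = -sin(u)/u = -((u) - (u)^3/6 + ...)/u = -1 + (1/6)*u^2 - ...
The Laurent expansion about u = 0 has no negative powers; equivalently lim_{z→1} f(z) = -1 exists and is finite.
So the singularity is removable.

Final answer: removable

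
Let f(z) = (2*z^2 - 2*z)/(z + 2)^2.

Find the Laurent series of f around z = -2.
12/(z + 2)^2 - 10/(z + 2) + 2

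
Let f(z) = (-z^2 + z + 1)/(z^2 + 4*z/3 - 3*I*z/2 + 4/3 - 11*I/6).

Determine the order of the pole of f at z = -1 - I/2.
Factor the denominator:
  z^2 + 4*z/3 - 3*I*z/2 + 4/3 - 11*I/6 = (z + 1 + I/2)*(z + 1/3 - 2*I)

The numerator P(z) = -z^2 + z + 1 has P(-1 - I/2) = -3/4 - 3*I/2 ≠ 0, so no factor of (z + 1 + I/2) cancels.
Near z = -1 - I/2 we can therefore write f(z) = g(z)/(z + 1 + I/2) with g analytic at -1 - I/2 and g(-1 - I/2) ≠ 0 (g is the numerator divided by the remaining denominator factors).

Hence z = -1 - I/2 is a pole of order 1.

Final answer: 1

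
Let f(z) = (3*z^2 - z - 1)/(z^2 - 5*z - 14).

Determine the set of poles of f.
{-2, 7}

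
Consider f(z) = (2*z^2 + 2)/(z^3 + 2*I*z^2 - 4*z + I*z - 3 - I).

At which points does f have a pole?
The singularities of f are the zeros of the denominator. Factoring,
  z^3 + 2*I*z^2 - 4*z + I*z - 3 - I = (z + 1 + I)*(z - 2 + I)*(z + 1)
so the candidates are z = -1 - I, z = 2 - I, z = -1.

Check the numerator P(z) = 2*z^2 + 2 at each one:
  P(-1 - I) = 2 + 4*I ≠ 0, so z = -1 - I is a (simple) pole.
  P(2 - I) = 8 - 8*I ≠ 0, so z = 2 - I is a (simple) pole.
  P(-1) = 4 ≠ 0, so z = -1 is a (simple) pole.

Poles of f: {-1 - I, -1, 2 - I}

Final answer: {-1 - I, -1, 2 - I}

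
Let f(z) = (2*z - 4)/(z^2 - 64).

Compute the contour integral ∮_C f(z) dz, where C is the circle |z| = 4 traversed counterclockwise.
0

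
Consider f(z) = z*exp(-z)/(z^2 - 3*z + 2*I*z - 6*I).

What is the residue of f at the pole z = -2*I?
Write f(z) = P(z)/Q(z) with P(z) = z*exp(-z) and Q(z) = z^2 - 3*z + 2*I*z - 6*I.
The denominator factors as Q(z) = (z + 2*I)*(z - 3), so z = -2*I is a simple zero of Q and P is analytic there; z = -2*I is therefore a simple pole and
  Res(f, z₀) = P(z₀)/Q'(z₀).

Q'(z) = 2*z - 3 + 2*I, so Q'(-2*I) = -3 - 2*I.
P(-2*I) = -2*I*exp(2*I).

Res(f, -2*I) = (-2*I*exp(2*I))/(-3 - 2*I) = (4/13 + 6*I/13)*exp(2*I)

Final answer: (4/13 + 6*I/13)*exp(2*I)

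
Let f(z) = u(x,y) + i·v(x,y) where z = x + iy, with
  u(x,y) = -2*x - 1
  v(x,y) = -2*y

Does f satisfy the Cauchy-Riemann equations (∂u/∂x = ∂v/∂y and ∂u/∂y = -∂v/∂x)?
∂u/∂x = -2
∂v/∂y = -2
∂u/∂y = 0
∂v/∂x = 0
∂u/∂x = ∂v/∂y and ∂u/∂y = -∂v/∂x hold identically; f is analytic.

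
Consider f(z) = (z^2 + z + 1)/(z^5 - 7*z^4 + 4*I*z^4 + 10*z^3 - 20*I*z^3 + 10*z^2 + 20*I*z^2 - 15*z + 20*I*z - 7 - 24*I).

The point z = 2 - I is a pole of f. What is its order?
Factor the denominator:
  z^5 - 7*z^4 + 4*I*z^4 + 10*z^3 - 20*I*z^3 + 10*z^2 + 20*I*z^2 - 15*z + 20*I*z - 7 - 24*I = (z - 2 + I)^4*(z + 1)

The numerator P(z) = z^2 + z + 1 has P(2 - I) = 6 - 5*I ≠ 0, so no factor of (z - 2 + I) cancels.
Near z = 2 - I we can therefore write f(z) = g(z)/(z - 2 + I)^4 with g analytic at 2 - I and g(2 - I) ≠ 0 (g is the numerator divided by the remaining denominator factors).

Hence z = 2 - I is a pole of order 4.

Final answer: 4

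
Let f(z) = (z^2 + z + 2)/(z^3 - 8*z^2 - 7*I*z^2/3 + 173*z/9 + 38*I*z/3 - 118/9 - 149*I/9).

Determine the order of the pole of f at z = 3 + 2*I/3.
Factor the denominator:
  z^3 - 8*z^2 - 7*I*z^2/3 + 173*z/9 + 38*I*z/3 - 118/9 - 149*I/9 = (z - 3 - 2*I/3)^2*(z - 2 - I)

The numerator P(z) = z^2 + z + 2 has P(3 + 2*I/3) = 122/9 + 14*I/3 ≠ 0, so no factor of (z - 3 - 2*I/3) cancels.
Near z = 3 + 2*I/3 we can therefore write f(z) = g(z)/(z - 3 - 2*I/3)^2 with g analytic at 3 + 2*I/3 and g(3 + 2*I/3) ≠ 0 (g is the numerator divided by the remaining denominator factors).

Hence z = 3 + 2*I/3 is a pole of order 2.

Final answer: 2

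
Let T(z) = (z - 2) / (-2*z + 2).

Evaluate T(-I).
-3/4 + I/4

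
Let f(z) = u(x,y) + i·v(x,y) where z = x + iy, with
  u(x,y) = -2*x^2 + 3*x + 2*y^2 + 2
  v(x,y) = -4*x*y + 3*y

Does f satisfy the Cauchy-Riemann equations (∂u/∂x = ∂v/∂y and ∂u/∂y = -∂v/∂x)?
∂u/∂x = 3 - 4*x
∂v/∂y = 3 - 4*x
∂u/∂y = 4*y
∂v/∂x = -4*y
∂u/∂x = ∂v/∂y and ∂u/∂y = -∂v/∂x hold identically; f is analytic.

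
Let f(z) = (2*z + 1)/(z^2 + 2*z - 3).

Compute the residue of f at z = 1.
Write f(z) = P(z)/Q(z) with P(z) = 2*z + 1 and Q(z) = z^2 + 2*z - 3.
The denominator factors as Q(z) = (z + 3)*(z - 1), so z = 1 is a simple zero of Q and P is analytic there; z = 1 is therefore a simple pole and
  Res(f, z₀) = P(z₀)/Q'(z₀).

Q'(z) = 2*z + 2, so Q'(1) = 4.
P(1) = 3.

Res(f, 1) = (3)/(4) = 3/4

Final answer: 3/4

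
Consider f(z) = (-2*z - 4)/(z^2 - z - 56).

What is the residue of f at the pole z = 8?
Write f(z) = P(z)/Q(z) with P(z) = -2*z - 4 and Q(z) = z^2 - z - 56.
The denominator factors as Q(z) = (z + 7)*(z - 8), so z = 8 is a simple zero of Q and P is analytic there; z = 8 is therefore a simple pole and
  Res(f, z₀) = P(z₀)/Q'(z₀).

Q'(z) = 2*z - 1, so Q'(8) = 15.
P(8) = -20.

Res(f, 8) = (-20)/(15) = -4/3

Final answer: -4/3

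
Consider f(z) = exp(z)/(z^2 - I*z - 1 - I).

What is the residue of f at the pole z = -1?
Write f(z) = P(z)/Q(z) with P(z) = exp(z) and Q(z) = z^2 - I*z - 1 - I.
The denominator factors as Q(z) = (z + 1)*(z - 1 - I), so z = -1 is a simple zero of Q and P is analytic there; z = -1 is therefore a simple pole and
  Res(f, z₀) = P(z₀)/Q'(z₀).

Q'(z) = 2*z - I, so Q'(-1) = -2 - I.
P(-1) = exp(-1).

Res(f, -1) = (exp(-1))/(-2 - I) = (-2/5 + I/5)*exp(-1)

Final answer: (-2/5 + I/5)*exp(-1)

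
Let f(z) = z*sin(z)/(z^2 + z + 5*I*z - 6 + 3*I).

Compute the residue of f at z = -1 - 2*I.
Write f(z) = P(z)/Q(z) with P(z) = z*sin(z) and Q(z) = z^2 + z + 5*I*z - 6 + 3*I.
The denominator factors as Q(z) = (z + 1 + 2*I)*(z + 3*I), so z = -1 - 2*I is a simple zero of Q and P is analytic there; z = -1 - 2*I is therefore a simple pole and
  Res(f, z₀) = P(z₀)/Q'(z₀).

Q'(z) = 2*z + 1 + 5*I, so Q'(-1 - 2*I) = -1 + I.
P(-1 - 2*I) = (1 + 2*I)*sin(1 + 2*I).

Res(f, -1 - 2*I) = ((1 + 2*I)*sin(1 + 2*I))/(-1 + I) = (1/2 - 3*I/2)*sin(1 + 2*I)

Final answer: (1/2 - 3*I/2)*sin(1 + 2*I)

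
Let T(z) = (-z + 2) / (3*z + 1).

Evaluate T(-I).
Substitute z = -I:
  numerator:   -(-I) + 2 = 2 + I
  denominator: 3*(-I) + 1 = 1 - 3*I
T(-I) = (2 + I)/(1 - 3*I); multiplying numerator and denominator by the conjugate 1 + 3*I gives (-1 + 7*I)/10 = -1/10 + 7*I/10

Final answer: -1/10 + 7*I/10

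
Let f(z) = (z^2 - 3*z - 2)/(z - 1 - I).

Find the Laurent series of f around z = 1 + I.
Put w = z - (1 + I), i.e. z = w + 1 + I. The denominator is w, so it suffices to rewrite the numerator in powers of w.

P(z) = z^2 - 3*z - 2
P(w + 1 + I) = -5 - I + (-1 + 2*I)*w + w^2

Dividing each term by w:
  f = (-5 - I)/w - 1 + 2*I + w

Substituting back w = z - 1 - I:
  f(z) = (-5 - I)/(z - 1 - I) - 1 + 2*I + (z - 1 - I)

The series is finite because the numerator is a polynomial; the negative powers form the principal part, and the coefficient of 1/(z - 1 - I) gives Res(f, 1 + I) = -5 - I.

Final answer: (-5 - I)/(z - 1 - I) - 1 + 2*I + (z - 1 - I)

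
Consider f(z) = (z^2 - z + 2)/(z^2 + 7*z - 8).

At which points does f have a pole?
The singularities of f are the zeros of the denominator. Factoring,
  z^2 + 7*z - 8 = (z - 1)*(z + 8)
so the candidates are z = 1, z = -8.

Check the numerator P(z) = z^2 - z + 2 at each one:
  P(1) = 2 ≠ 0, so z = 1 is a (simple) pole.
  P(-8) = 74 ≠ 0, so z = -8 is a (simple) pole.

Poles of f: {-8, 1}

Final answer: {-8, 1}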